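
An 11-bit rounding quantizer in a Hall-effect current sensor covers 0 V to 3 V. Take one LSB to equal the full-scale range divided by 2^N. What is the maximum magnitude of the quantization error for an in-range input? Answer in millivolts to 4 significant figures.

0.7324 mV

Range is 3 V.
LSB = 3 V / 2^11 = 1.46484 mV.
A rounding quantizer has |error| ≤ LSB/2 = 0.7324 mV.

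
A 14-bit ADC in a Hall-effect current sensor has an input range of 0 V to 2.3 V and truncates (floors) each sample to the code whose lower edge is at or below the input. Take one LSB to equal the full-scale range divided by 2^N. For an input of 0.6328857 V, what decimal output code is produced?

Span = 2.3 V. LSB = 2.3 V / 2^14 ≈ 140.4 µV.
V_in − V_min = 0.6328857 − (0) = 0.6328857 V.
Divide by LSB: 0.6328857 × 16384/2.3 = 4508.3475.
Truncating gives code 4508.

4508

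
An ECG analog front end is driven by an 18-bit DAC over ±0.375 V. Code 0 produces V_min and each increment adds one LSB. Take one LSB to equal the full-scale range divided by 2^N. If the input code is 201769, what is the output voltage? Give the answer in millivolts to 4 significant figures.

202.3 mV

Full-scale range = 0.375 V − (-0.375 V) = 0.75 V. LSB = 0.75 V / 2^18.
V_out = -0.375 + 201769 × (0.75/262144) V
      = -0.375 V + 0.577266 V = 0.202266 V.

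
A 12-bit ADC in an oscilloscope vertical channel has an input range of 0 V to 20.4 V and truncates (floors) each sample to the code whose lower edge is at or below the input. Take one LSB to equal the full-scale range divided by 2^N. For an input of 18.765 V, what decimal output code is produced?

V_FS = 20.4 V. LSB = 20.4 V / 2^12 ≈ 4.980 mV.
code = ⌊(V_in − V_min)/LSB⌋ = ⌊(V_in − V_min) × 2^12 / range⌋
     = ⌊(18.765 − (0)) × 4096 / 20.4⌋ = ⌊18.765 × 4096/20.4⌋
     = ⌊3767.718⌋ = 3767.

3767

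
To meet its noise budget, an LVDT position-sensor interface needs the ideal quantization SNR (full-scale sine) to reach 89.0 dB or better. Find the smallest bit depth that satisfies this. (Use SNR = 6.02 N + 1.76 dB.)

15 bits

Solving 6.02 N ≥ 89.0 − 1.76: N ≥ 14.492. Round up → N = 15.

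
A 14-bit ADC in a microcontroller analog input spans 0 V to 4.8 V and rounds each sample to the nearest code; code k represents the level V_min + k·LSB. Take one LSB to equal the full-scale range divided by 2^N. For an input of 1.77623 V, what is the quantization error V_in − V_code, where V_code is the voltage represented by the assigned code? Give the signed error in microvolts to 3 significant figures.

V_FS = 4.8 V. LSB = 4.8 V / 2^14 ≈ 293.0 µV.
Position in LSBs: (1.77623 − (0)) × 16384/4.8 = 6062.8651; rounding gives k = 6063.
V_code = 0 + (6063/16384) × 4.8 = 1.7762695313 V.
Error = V_in − V_code = 1.77623 − (1.7762695313) = −39.5 µV.

−39.5 µV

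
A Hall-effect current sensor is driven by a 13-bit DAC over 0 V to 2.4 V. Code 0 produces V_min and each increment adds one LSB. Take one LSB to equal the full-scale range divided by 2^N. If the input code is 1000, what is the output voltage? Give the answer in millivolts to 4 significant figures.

293.0 mV

Span = 2.4 V. LSB = 2.4 V / 2^13.
V_out = V_min + code × LSB = 0 V + 1000 × 2.4 V / 8192
      = 0 + 0.292969 = 0.292969 V.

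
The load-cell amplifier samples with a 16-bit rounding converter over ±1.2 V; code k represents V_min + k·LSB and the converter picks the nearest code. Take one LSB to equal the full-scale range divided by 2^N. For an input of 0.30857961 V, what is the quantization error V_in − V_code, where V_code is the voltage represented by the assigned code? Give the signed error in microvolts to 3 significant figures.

+10.3 µV

The full-scale span is 1.2 − (-1.2) = 2.4 V. LSB = 2.4 V / 2^16 ≈ 36.62 µV.
(V_in − V_min)/LSB = (0.30857961 − (-1.2)) × 65536/2.4 = 41194.2806 → nearest code k = 41194.
V_code = -1.2 + (41194/65536) × 2.4 = 0.30856933594 V.
e = 0.30857961 − (0.30856933594) = +10.3 µV.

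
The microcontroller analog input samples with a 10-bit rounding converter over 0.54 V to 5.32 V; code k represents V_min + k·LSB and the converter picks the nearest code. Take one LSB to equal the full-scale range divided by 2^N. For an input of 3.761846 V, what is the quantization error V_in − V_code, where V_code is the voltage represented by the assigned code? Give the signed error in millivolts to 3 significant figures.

Full-scale range = 5.32 V − (0.54 V) = 4.78 V. LSB = 4.78 V / 2^10 ≈ 4.668 mV.
Position in LSBs: (3.761846 − (0.54)) × 1024/4.78 = 690.2030; rounding gives k = 690.
Reconstructed level: 0.54 + 690 × 4.78/1024 V = 3.760898438 V.
Error = V_in − V_code = 3.761846 − (3.760898438) = +0.948 mV.

+0.948 mV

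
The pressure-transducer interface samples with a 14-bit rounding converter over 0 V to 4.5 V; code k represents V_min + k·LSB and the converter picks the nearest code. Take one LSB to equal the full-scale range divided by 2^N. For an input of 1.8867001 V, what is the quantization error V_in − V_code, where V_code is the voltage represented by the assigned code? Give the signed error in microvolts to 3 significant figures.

Span = 4.5 V. LSB = 4.5 V / 2^14 ≈ 274.7 µV.
(V_in − V_min)/LSB = (1.8867001 − (0)) × 16384/4.5 = 6869.2654 → nearest code k = 6869.
V_code = 0 + (6869/16384) × 4.5 = 1.8866271973 V.
Error = V_in − V_code = 1.8867001 − (1.8866271973) = +72.9 µV.

+72.9 µV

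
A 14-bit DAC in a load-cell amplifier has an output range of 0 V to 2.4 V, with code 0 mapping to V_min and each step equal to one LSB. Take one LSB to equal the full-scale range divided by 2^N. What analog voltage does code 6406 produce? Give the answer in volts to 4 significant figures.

0.9384 V

V_FS = 2.4 V. LSB = 2.4 V / 2^14.
V_out = 0 + 6406 × (2.4/16384) V
      = 0 + 0.938379 = 0.938379 V.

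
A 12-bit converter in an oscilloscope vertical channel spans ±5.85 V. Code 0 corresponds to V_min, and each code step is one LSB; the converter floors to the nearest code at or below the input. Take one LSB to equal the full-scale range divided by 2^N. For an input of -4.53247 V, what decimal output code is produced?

461

Span: 5.85 V − (-5.85 V) = 11.7 V. LSB = 11.7 V / 2^12 ≈ 2.856 mV.
V_in − V_min = -4.53247 − (-5.85) = 1.31753 V.
Divide by LSB: 1.31753 × 4096/11.7 = 461.2481.
Truncating gives code 461.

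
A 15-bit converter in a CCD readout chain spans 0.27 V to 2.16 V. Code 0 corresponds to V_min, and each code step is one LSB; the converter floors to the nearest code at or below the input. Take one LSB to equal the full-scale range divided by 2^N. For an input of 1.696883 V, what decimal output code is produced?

24738

The full-scale span is 2.16 − (0.27) = 1.89 V. LSB = 1.89 V / 2^15 ≈ 57.68 µV.
code = ⌊(V_in − V_min)/LSB⌋ = ⌊(V_in − V_min) × 2^15 / range⌋
     = ⌊(1.696883 − (0.27)) × 32768 / 1.89⌋ = ⌊1.426883 × 32768/1.89⌋
     = ⌊24738.678⌋ = 24738.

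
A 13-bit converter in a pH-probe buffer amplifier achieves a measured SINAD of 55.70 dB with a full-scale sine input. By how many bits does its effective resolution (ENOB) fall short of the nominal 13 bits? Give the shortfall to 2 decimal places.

Effective bits = (55.70 − 1.76)/6.02 = 8.9601.
Lost resolution: 13 − 8.9601 = 4.0399 bits.

4.04 bits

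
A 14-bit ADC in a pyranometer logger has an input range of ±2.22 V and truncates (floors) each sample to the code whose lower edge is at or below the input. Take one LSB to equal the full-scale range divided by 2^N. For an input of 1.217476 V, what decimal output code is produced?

The full-scale span is 2.22 − (-2.22) = 4.44 V. LSB = 4.44 V / 2^14 ≈ 271.0 µV.
code = ⌊(V_in − V_min)/LSB⌋ = ⌊(V_in − V_min) × 2^14 / range⌋
     = ⌊(1.217476 − (-2.22)) × 16384 / 4.44⌋ = ⌊3.437476 × 16384/4.44⌋
     = ⌊12684.596⌋ = 12684.

12684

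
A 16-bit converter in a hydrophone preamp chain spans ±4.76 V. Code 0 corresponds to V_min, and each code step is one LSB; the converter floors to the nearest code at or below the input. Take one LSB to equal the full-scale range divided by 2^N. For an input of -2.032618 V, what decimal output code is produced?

18775

Span: 4.76 V − (-4.76 V) = 9.52 V. LSB = 9.52 V / 2^16 ≈ 145.3 µV.
V_in − V_min = -2.032618 − (-4.76) = 2.727382 V.
Divide by LSB: 2.727382 × 65536/9.52 = 18775.3894.
Truncating gives code 18775.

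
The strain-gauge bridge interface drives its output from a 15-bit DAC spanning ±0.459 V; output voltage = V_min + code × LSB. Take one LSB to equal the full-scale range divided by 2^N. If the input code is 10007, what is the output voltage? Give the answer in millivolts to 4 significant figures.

Span: 0.459 V − (-0.459 V) = 0.918 V. LSB = 0.918 V / 2^15.
V_out = -0.459 + 10007 × (0.918/32768) V
      = -0.459 + 0.280347 = -0.178653 V.

-178.7 mV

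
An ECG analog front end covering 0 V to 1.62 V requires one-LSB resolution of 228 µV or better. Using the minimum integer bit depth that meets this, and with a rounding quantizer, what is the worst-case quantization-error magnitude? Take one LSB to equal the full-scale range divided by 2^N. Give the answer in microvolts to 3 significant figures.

Span = 1.62 V.
Need 2^N ≥ 1.62 V / 228 µV = 7105 → N_min = 13.
One LSB is 1.62 V / 8192 = 197.75 µV.
Half an LSB is 98.9 µV.

98.9 µV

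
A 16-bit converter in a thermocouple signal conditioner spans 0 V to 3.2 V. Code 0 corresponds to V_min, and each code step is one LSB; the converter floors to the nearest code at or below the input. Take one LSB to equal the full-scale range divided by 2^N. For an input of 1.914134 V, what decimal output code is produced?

Full-scale range = 3.2 V. LSB = 3.2 V / 2^16 ≈ 48.83 µV.
V_in − V_min = 1.914134 − (0) = 1.914134 V.
Divide by LSB: 1.914134 × 65536/3.2 = 39201.4643.
Truncating gives code 39201.

39201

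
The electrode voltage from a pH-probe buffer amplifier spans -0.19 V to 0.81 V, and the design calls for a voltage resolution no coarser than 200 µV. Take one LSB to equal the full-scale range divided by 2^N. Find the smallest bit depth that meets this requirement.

13 bits

Span: 0.81 V − (-0.19 V) = 1 V.
Need 2^N ≥ 1 V / 200 µV = 5000 → N_min = 13.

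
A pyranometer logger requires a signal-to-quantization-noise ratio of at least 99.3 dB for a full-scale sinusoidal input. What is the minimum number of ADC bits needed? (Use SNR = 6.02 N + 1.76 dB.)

17 bits

6.02 N + 1.76 ≥ 99.3 gives N ≥ 16.203, so the minimum integer is 17.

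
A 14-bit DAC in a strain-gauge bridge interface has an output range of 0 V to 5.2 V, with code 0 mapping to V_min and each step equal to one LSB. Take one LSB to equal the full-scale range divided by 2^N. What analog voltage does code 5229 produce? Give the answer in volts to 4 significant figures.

1.660 V

Full-scale range = 5.2 V. LSB = 5.2 V / 2^14.
Output = V_min + (5229/16384) × range = 0 + 0.319153 × 5.2 V
      = 0 V + 1.65959 V = 1.65959 V.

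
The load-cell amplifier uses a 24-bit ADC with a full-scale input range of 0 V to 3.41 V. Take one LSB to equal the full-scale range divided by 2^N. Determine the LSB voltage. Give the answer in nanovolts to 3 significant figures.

203 nV

Full-scale range = 3.41 V.
2^24 = 16777216 levels.
One LSB is 3.41 V / 16777216 = 203 nV.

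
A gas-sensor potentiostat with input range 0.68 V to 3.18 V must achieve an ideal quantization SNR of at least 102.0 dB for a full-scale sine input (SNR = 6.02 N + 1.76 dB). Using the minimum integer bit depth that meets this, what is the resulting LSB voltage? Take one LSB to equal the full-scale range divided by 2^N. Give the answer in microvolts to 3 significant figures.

Range = 3.18 − (0.68) = 2.5 V.
Solving 6.02 N ≥ 102.0 − 1.76: N ≥ 16.651. Round up → N = 17.
LSB = 2.5 V ÷ 2^17 = 2.5/131072 V = 19.1 µV.

19.1 µV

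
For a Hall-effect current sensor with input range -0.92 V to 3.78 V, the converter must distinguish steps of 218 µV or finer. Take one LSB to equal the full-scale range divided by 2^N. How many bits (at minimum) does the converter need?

Span: 3.78 V − (-0.92 V) = 4.7 V.
Required number of levels: 4.7/218 µV = 21560; smallest N with 2^N ≥ that is 15.

15 bits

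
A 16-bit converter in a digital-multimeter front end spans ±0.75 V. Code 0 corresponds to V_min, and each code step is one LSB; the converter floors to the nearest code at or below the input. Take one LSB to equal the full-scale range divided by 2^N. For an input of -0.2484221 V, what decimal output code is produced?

21914

Span: 0.75 V − (-0.75 V) = 1.5 V. LSB = 1.5 V / 2^16 ≈ 22.89 µV.
code = ⌊(V_in − V_min)/LSB⌋ = ⌊(V_in − V_min) × 2^16 / range⌋
     = ⌊(-0.2484221 − (-0.75)) × 65536 / 1.5⌋ = ⌊0.5015779 × 65536/1.5⌋
     = ⌊21914.273⌋ = 21914.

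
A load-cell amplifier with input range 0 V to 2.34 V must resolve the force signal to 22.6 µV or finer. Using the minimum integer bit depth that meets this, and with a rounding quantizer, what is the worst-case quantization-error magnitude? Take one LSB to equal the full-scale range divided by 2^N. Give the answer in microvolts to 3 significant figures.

V_FS = 2.34 V.
Levels needed ≥ 2.34/22.6 µV = 103500. 2^17 = 131072 suffices, so N_min = 17.
One LSB is 2.34 V / 131072 = 17.853 µV.
Max error for round-to-nearest is LSB/2 = 8.93 µV.

8.93 µV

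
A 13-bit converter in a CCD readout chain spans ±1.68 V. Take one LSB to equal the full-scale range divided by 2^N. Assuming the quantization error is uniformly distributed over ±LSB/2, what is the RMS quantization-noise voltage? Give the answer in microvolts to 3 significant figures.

118 µV

Full-scale range = 1.68 V − (-1.68 V) = 3.36 V.
LSB = 3.36 V / 2^13 = 410.16 µV.
V_rms = LSB/√12 = 410.16 µV / √12 = 118 µV.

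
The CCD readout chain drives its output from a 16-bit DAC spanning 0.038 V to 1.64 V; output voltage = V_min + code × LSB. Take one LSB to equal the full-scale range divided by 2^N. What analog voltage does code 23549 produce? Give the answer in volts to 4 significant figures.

Span: 1.64 V − (0.038 V) = 1.602 V. LSB = 1.602 V / 2^16.
V_out = V_min + code × LSB = 0.038 V + 23549 × 1.602 V / 65536
      = 0.038 V + 0.575645 V = 0.613645 V.

0.6136 V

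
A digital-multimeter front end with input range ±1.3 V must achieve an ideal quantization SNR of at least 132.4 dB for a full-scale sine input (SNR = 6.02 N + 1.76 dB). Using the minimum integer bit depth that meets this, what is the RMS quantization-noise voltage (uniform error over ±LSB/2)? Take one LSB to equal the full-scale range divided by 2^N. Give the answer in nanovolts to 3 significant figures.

The full-scale span is 1.3 − (-1.3) = 2.6 V.
N ≥ (132.4 − 1.76)/6.02 = 21.701 → N_min = 22.
LSB = 2.6 V / 2^22 = 0.61989 µV.
V_rms = LSB/√12 = 179 nV.

179 nV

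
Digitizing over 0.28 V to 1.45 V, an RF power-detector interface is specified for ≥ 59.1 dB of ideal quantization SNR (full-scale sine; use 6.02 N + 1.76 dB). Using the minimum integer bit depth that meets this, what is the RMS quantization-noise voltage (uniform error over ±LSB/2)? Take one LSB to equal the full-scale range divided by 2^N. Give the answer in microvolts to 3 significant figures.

Full-scale range = 1.45 V − (0.28 V) = 1.17 V.
6.02 N + 1.76 ≥ 59.1 gives N ≥ 9.525, so the minimum integer is 10.
LSB = 1.17 V ÷ 2^10 = 1.17/1024 V = 1.1426 mV.
σ_q = LSB/√12 = 1.1426 mV/3.4641 = 330 µV.

330 µV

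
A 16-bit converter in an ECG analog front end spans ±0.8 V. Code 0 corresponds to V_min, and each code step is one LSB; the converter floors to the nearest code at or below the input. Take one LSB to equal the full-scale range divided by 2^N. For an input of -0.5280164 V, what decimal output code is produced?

11140

The full-scale span is 0.8 − (-0.8) = 1.6 V. LSB = 1.6 V / 2^16 ≈ 24.41 µV.
code = ⌊(V_in − V_min)/LSB⌋ = ⌊(V_in − V_min) × 2^16 / range⌋
     = ⌊(-0.5280164 − (-0.8)) × 65536 / 1.6⌋ = ⌊0.2719836 × 65536/1.6⌋
     = ⌊11140.448⌋ = 11140.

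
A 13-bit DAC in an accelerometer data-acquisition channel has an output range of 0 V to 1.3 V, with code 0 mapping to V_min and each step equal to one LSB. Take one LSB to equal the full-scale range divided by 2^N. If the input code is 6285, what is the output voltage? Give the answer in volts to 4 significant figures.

Span = 1.3 V. LSB = 1.3 V / 2^13.
Output = V_min + (6285/8192) × range = 0 + 0.767212 × 1.3 V
      = 0 V + 0.997375 V = 0.997375 V.

0.9974 V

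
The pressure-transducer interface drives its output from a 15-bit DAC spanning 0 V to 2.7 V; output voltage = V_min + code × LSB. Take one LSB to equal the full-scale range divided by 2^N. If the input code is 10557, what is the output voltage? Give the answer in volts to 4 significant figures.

0.8699 V

V_FS = 2.7 V. LSB = 2.7 V / 2^15.
V_out = 0 + 10557 × (2.7/32768) V
      = 0 + 0.869870 = 0.869870 V.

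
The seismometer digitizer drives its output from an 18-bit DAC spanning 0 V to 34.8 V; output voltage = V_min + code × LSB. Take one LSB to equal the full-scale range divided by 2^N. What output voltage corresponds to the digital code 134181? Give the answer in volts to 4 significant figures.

Range is 34.8 V. LSB = 34.8 V / 2^18.
V_out = V_min + code × LSB = 0 V + 134181 × 34.8 V / 262144
      = 0 V + 17.8127 V = 17.8127 V.

17.81 V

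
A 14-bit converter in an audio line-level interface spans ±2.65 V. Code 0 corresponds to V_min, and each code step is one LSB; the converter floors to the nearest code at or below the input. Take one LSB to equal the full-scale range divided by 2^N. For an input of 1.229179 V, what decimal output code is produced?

11991

Full-scale range = 2.65 V − (-2.65 V) = 5.3 V. LSB = 5.3 V / 2^14 ≈ 323.5 µV.
code = ⌊(V_in − V_min)/LSB⌋ = ⌊(V_in − V_min) × 2^14 / range⌋
     = ⌊(1.229179 − (-2.65)) × 16384 / 5.3⌋ = ⌊3.879179 × 16384/5.3⌋
     = ⌊11991.787⌋ = 11991.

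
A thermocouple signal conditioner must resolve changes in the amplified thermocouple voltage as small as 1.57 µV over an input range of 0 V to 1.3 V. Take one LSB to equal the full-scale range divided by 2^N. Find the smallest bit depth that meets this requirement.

20 bits

Span = 1.3 V.
1.3 V / 1.57 µV = 828000. Since 2^19 = 524288 and 2^20 = 1048576, N = 20.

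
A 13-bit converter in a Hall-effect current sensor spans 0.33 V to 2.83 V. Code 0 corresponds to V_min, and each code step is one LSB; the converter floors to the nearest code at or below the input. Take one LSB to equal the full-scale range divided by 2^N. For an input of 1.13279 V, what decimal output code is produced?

2630

Span: 2.83 V − (0.33 V) = 2.5 V. LSB = 2.5 V / 2^13 ≈ 305.2 µV.
V_in − V_min = 1.13279 − (0.33) = 0.80279 V.
Divide by LSB: 0.80279 × 8192/2.5 = 2630.5823.
Truncating gives code 2630.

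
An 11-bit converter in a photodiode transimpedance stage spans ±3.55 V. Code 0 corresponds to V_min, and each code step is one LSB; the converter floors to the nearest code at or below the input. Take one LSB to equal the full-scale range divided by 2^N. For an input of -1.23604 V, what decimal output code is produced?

Span: 3.55 V − (-3.55 V) = 7.1 V. LSB = 7.1 V / 2^11 ≈ 3.467 mV.
V_in − V_min = -1.23604 − (-3.55) = 2.31396 V.
Divide by LSB: 2.31396 × 2048/7.1 = 667.4634.
Truncating gives code 667.

667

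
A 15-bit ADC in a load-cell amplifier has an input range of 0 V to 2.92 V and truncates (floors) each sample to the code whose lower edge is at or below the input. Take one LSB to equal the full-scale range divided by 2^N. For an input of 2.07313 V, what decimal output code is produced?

V_FS = 2.92 V. LSB = 2.92 V / 2^15 ≈ 89.11 µV.
(V_in − V_min) × 2^15/range = (2.07313 − (0)) × 32768/2.92 = 23264.494.
Floor → code = 23264.

23264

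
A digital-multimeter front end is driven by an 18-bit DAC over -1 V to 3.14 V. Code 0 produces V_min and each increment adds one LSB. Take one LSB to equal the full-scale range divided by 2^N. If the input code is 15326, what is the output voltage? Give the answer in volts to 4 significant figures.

The full-scale span is 3.14 − (-1) = 4.14 V. LSB = 4.14 V / 2^18.
V_out = -1 + 15326 × (4.14/262144) V
      = -1 V + 0.242041 V = -0.757959 V.

-0.7580 V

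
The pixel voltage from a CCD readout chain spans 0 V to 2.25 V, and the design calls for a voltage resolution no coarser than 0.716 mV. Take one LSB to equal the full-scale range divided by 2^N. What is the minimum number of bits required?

V_FS = 2.25 V.
Required number of levels: 2.25/0.716 mV = 3142.5; smallest N with 2^N ≥ that is 12.

12 bits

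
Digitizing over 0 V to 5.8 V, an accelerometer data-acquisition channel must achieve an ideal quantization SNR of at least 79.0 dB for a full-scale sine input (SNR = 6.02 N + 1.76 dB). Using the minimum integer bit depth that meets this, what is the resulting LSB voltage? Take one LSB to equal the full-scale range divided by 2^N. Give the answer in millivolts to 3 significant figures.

0.708 mV

Span = 5.8 V.
6.02 N + 1.76 ≥ 79.0 gives N ≥ 12.831, so the minimum integer is 13.
LSB = 5.8 V ÷ 2^13 = 5.8/8192 V = 0.708 mV.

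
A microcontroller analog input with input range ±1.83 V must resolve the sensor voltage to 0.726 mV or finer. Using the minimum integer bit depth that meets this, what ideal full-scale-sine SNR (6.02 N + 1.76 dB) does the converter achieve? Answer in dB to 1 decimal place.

80.0 dB

Span: 1.83 V − (-1.83 V) = 3.66 V.
Levels needed ≥ 3.66/0.726 mV = 5041. 2^13 = 8192 suffices, so N_min = 13.
SNR = 6.02 × 13 + 1.76 = 80.02 dB.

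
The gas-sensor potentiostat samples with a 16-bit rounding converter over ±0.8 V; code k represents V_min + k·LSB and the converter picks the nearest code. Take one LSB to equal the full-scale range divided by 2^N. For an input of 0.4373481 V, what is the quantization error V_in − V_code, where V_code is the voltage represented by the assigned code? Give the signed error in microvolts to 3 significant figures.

Span: 0.8 V − (-0.8 V) = 1.6 V. LSB = 1.6 V / 2^16 ≈ 24.41 µV.
Position in LSBs: (0.4373481 − (-0.8)) × 65536/1.6 = 50681.7782; rounding gives k = 50682.
V_code = V_min + k × range/2^16 = -0.8 + 50682 × 1.6/65536 = 0.43735351563 V.
V_in − V_code = 0.4373481 − (0.43735351563) = −5.42 µV.

−5.42 µV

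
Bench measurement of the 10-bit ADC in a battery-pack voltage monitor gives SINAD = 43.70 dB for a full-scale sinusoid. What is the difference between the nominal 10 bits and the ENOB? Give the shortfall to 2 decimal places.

N_eff = (43.70 − 1.76)/6.02 = 6.9668 bits.
10 − 6.9668 = 3.03 bits below nominal.

3.03 bits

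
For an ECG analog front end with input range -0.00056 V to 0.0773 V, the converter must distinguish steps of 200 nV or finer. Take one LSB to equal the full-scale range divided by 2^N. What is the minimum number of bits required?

19 bits

Full-scale range = 0.0773 V − (-0.00056 V) = 0.07786 V.
Levels needed ≥ 0.07786/200 nV = 389300. 2^19 = 524288 suffices, so N_min = 19.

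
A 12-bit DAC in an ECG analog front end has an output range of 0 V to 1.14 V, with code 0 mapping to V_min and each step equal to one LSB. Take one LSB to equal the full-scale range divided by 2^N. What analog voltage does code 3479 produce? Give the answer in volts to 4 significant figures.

0.9683 V

Span = 1.14 V. LSB = 1.14 V / 2^12.
Output = V_min + (3479/4096) × range = 0 + 0.849365 × 1.14 V
      = 0 + 0.968276 = 0.968276 V.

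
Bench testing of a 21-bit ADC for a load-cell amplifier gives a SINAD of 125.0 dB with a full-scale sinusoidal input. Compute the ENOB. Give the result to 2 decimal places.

20.47 bits

(125.0 − 1.76) / 6.02 = 123.24/6.02 = 20.4718 effective bits.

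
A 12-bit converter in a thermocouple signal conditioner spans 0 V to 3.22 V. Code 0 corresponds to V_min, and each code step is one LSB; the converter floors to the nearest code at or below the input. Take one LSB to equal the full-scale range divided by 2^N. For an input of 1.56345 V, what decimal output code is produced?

1988

Range is 3.22 V. LSB = 3.22 V / 2^12 ≈ 0.7861 mV.
code = ⌊(V_in − V_min)/LSB⌋ = ⌊(V_in − V_min) × 2^12 / range⌋
     = ⌊(1.56345 − (0)) × 4096 / 3.22⌋ = ⌊1.56345 × 4096/3.22⌋
     = ⌊1988.786⌋ = 1988.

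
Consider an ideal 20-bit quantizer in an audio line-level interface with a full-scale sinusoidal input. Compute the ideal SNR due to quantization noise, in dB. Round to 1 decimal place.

122.2 dB

6.02(20) + 1.76 = 120.40 + 1.76 = 122.16 dB.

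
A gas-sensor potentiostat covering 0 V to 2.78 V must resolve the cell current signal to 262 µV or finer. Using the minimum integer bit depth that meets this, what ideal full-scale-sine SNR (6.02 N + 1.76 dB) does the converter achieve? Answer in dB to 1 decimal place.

Range is 2.78 V.
Need 2^N ≥ 2.78 V / 262 µV = 10610 → N_min = 14.
6.02(14) + 1.76 = 86.04 dB.

86.0 dB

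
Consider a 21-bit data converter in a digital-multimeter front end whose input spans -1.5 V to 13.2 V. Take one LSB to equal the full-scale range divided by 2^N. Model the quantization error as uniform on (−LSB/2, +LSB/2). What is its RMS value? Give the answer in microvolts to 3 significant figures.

2.02 µV

The full-scale span is 13.2 − (-1.5) = 14.7 V.
LSB = 14.7 V / 2^21 = 7.0095 µV.
V_rms = LSB/√12 = 7.0095 µV / √12 = 2.02 µV.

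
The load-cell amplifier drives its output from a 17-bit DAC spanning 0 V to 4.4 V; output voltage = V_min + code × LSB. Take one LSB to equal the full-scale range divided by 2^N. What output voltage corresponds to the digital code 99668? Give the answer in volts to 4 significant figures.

V_FS = 4.4 V. LSB = 4.4 V / 2^17.
Output = V_min + (99668/131072) × range = 0 + 0.760406 × 4.4 V
      = 0 + 3.34579 = 3.34579 V.

3.346 V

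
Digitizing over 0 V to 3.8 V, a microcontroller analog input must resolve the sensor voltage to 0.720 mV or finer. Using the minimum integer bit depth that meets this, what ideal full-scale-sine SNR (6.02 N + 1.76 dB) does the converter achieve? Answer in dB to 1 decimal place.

V_FS = 3.8 V.
3.8 V / 0.720 mV = 5278. Since 2^12 = 4096 and 2^13 = 8192, N = 13.
Ideal SNR at N = 13: 6.02·13 + 1.76 = 80.0 dB.

80.0 dB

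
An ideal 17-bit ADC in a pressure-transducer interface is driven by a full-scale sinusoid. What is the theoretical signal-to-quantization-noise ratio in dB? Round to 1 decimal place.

Ideal quantization SNR: 6.02 × 17 + 1.76 dB = 104.1 dB.

104.1 dB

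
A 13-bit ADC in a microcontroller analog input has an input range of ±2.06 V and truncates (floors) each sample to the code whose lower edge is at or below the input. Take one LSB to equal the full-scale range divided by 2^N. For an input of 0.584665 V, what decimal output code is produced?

5258

Span: 2.06 V − (-2.06 V) = 4.12 V. LSB = 4.12 V / 2^13 ≈ 0.5029 mV.
code = ⌊(V_in − V_min)/LSB⌋ = ⌊(V_in − V_min) × 2^13 / range⌋
     = ⌊(0.584665 − (-2.06)) × 8192 / 4.12⌋ = ⌊2.644665 × 8192/4.12⌋
     = ⌊5258.518⌋ = 5258.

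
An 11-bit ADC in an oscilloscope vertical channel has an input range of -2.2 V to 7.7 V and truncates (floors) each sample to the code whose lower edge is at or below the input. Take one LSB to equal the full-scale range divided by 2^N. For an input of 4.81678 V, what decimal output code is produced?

The full-scale span is 7.7 − (-2.2) = 9.9 V. LSB = 9.9 V / 2^11 ≈ 4.834 mV.
V_in − V_min = 4.81678 − (-2.2) = 7.01678 V.
Divide by LSB: 7.01678 × 2048/9.9 = 1451.5521.
Truncating gives code 1451.

1451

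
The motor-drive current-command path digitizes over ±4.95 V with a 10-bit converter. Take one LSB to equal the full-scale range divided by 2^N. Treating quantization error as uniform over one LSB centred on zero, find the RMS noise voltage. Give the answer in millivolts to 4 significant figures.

The full-scale span is 4.95 − (-4.95) = 9.9 V.
Step size = 9.9/1024 V = 9.66797 mV.
For a uniform distribution on [−LSB/2, +LSB/2], V_rms = LSB/√12 = 9.66797 mV/3.4641 = 2.791 mV.

2.791 mV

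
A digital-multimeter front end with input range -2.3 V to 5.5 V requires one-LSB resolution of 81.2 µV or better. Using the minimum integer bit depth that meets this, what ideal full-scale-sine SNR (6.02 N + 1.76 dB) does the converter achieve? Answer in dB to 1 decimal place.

Full-scale range = 5.5 V − (-2.3 V) = 7.8 V.
Need 2^N ≥ 7.8 V / 81.2 µV = 96060 → N_min = 17.
SNR = 6.02 × 17 + 1.76 = 104.10 dB.

104.1 dB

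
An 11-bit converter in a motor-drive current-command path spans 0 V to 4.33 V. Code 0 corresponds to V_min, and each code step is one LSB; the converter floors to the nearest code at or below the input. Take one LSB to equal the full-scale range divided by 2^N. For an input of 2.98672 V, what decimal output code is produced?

Range is 4.33 V. LSB = 4.33 V / 2^11 ≈ 2.114 mV.
(V_in − V_min) × 2^11/range = (2.98672 − (0)) × 2048/4.33 = 1412.656.
Floor → code = 1412.

1412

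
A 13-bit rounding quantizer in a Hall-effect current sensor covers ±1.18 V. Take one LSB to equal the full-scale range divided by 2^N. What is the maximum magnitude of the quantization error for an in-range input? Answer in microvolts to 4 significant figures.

The full-scale span is 1.18 − (-1.18) = 2.36 V.
LSB = 2.36 V / 2^13 = 288.086 µV.
A rounding quantizer has |error| ≤ LSB/2 = 144.0 µV.

144.0 µV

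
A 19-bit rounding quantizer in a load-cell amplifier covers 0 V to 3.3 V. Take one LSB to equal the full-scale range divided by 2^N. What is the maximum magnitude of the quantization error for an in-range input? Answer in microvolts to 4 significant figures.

3.147 µV

Span = 3.3 V.
Step size = 3.3/524288 V = 6.29425 µV.
A rounding quantizer has |error| ≤ LSB/2 = 3.147 µV.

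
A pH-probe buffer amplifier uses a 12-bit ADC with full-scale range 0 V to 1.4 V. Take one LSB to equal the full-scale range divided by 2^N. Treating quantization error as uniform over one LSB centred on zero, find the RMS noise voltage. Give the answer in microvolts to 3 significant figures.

V_FS = 1.4 V.
LSB = 1.4 V / 2^12 = 341.80 µV.
RMS of a uniform error over width LSB is LSB/√12 = 98.7 µV.

98.7 µV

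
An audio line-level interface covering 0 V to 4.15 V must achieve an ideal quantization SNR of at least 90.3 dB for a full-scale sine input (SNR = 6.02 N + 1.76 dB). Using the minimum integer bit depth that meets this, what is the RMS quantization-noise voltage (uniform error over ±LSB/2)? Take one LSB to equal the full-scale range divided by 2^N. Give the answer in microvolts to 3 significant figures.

36.6 µV

Full-scale range = 4.15 V.
6.02 N + 1.76 ≥ 90.3 gives N ≥ 14.708, so the minimum integer is 15.
Step size = 4.15/32768 V = 126.65 µV.
V_rms = LSB/√12 = 36.6 µV.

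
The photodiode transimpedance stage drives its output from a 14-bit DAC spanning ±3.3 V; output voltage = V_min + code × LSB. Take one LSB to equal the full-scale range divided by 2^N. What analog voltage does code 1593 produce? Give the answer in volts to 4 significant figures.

-2.658 V

The full-scale span is 3.3 − (-3.3) = 6.6 V. LSB = 6.6 V / 2^14.
V_out = V_min + code × LSB = -3.3 V + 1593 × 6.6 V / 16384
      = -3.3 + 0.641711 = -2.65829 V.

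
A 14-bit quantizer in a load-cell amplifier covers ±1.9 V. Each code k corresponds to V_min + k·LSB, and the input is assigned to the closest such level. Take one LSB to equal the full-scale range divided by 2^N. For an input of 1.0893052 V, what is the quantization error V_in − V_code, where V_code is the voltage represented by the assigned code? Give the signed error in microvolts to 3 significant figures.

−86.9 µV

Full-scale range = 1.9 V − (-1.9 V) = 3.8 V. LSB = 3.8 V / 2^14 ≈ 231.9 µV.
Position in LSBs: (1.0893052 − (-1.9)) × 16384/3.8 = 12888.6254; rounding gives k = 12889.
V_code = -1.9 + (12889/16384) × 3.8 = 1.0893920898 V.
V_in − V_code = 1.0893052 − (1.0893920898) = −86.9 µV.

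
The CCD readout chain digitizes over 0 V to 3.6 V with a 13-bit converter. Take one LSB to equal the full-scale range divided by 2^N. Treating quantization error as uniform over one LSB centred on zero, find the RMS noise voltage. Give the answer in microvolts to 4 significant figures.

V_FS = 3.6 V.
LSB = 3.6 V / 2^13 = 439.453 µV.
V_rms = LSB/√12 = 439.453 µV / √12 = 126.9 µV.

126.9 µV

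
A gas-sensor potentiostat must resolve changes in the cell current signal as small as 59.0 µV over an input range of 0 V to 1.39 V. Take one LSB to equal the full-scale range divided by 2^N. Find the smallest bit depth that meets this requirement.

15 bits

V_FS = 1.39 V.
Required number of levels: 1.39/59.0 µV = 23559; smallest N with 2^N ≥ that is 15.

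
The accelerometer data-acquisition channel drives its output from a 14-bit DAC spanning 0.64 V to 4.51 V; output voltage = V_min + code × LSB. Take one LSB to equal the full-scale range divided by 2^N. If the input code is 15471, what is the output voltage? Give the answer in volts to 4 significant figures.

4.294 V

Range = 4.51 − (0.64) = 3.87 V. LSB = 3.87 V / 2^14.
V_out = V_min + code × LSB = 0.64 V + 15471 × 3.87 V / 16384
      = 0.64 V + 3.65434 V = 4.29434 V.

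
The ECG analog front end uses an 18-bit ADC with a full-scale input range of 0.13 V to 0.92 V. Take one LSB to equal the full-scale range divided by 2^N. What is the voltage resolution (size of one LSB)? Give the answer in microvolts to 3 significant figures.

Full-scale range = 0.92 V − (0.13 V) = 0.79 V.
There are 2^18 = 262144 steps.
LSB = 0.79 V / 2^18 = 3.01 µV.

3.01 µV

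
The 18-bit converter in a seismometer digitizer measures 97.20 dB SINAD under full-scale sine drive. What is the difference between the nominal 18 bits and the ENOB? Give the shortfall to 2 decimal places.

Effective bits = (97.20 − 1.76)/6.02 = 15.8538.
Lost resolution: 18 − 15.8538 = 2.1462 bits.

2.15 bits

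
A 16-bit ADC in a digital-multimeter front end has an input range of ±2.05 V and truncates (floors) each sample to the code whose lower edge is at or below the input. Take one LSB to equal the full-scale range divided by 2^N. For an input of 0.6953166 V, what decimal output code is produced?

43882

The full-scale span is 2.05 − (-2.05) = 4.1 V. LSB = 4.1 V / 2^16 ≈ 62.56 µV.
code = ⌊(V_in − V_min)/LSB⌋ = ⌊(V_in − V_min) × 2^16 / range⌋
     = ⌊(0.6953166 − (-2.05)) × 65536 / 4.1⌋ = ⌊2.7453166 × 65536/4.1⌋
     = ⌊43882.212⌋ = 43882.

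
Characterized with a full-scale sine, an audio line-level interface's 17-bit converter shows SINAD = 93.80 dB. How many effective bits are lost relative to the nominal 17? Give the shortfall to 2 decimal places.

Effective bits = (93.80 − 1.76)/6.02 = 15.2890.
Lost resolution: 17 − 15.2890 = 1.7110 bits.

1.71 bits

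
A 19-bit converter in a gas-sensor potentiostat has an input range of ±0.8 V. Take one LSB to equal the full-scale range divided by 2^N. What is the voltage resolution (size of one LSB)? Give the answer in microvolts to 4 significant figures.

3.052 µV

Full-scale range = 0.8 V − (-0.8 V) = 1.6 V.
There are 2^19 = 524288 steps.
LSB = 1.6 V / 2^19 = 3.052 µV.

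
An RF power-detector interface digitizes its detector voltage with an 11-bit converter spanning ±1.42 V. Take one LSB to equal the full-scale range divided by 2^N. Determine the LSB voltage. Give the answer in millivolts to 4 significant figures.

Full-scale range = 1.42 V − (-1.42 V) = 2.84 V.
Number of codes = 2^11 = 2048.
Step size = 2.84/2048 V = 1.387 mV.

1.387 mV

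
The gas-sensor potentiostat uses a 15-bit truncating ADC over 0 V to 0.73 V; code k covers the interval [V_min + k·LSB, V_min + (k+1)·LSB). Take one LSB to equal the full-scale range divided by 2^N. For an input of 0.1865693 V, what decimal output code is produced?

8374

Span = 0.73 V. LSB = 0.73 V / 2^15 ≈ 22.28 µV.
V_in − V_min = 0.1865693 − (0) = 0.1865693 V.
Divide by LSB: 0.1865693 × 32768/0.73 = 8374.6614.
Truncating gives code 8374.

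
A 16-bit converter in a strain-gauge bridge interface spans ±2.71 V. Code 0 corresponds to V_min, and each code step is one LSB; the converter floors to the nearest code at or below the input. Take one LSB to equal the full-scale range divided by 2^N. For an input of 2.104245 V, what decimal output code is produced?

58211

Range = 2.71 − (-2.71) = 5.42 V. LSB = 5.42 V / 2^16 ≈ 82.70 µV.
code = ⌊(V_in − V_min)/LSB⌋ = ⌊(V_in − V_min) × 2^16 / range⌋
     = ⌊(2.104245 − (-2.71)) × 65536 / 5.42⌋ = ⌊4.814245 × 65536/5.42⌋
     = ⌊58211.506⌋ = 58211.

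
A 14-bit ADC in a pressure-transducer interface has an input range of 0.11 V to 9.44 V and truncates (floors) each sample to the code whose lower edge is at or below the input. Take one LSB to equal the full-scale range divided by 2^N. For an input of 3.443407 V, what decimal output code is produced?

5853

Full-scale range = 9.44 V − (0.11 V) = 9.33 V. LSB = 9.33 V / 2^14 ≈ 0.5695 mV.
code = ⌊(V_in − V_min)/LSB⌋ = ⌊(V_in − V_min) × 2^14 / range⌋
     = ⌊(3.443407 − (0.11)) × 16384 / 9.33⌋ = ⌊3.333407 × 16384/9.33⌋
     = ⌊5853.648⌋ = 5853.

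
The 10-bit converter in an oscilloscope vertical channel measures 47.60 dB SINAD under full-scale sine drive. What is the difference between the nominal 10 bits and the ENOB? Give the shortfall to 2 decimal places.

2.39 bits

Effective bits = (47.60 − 1.76)/6.02 = 7.6146.
Lost resolution: 10 − 7.6146 = 2.3854 bits.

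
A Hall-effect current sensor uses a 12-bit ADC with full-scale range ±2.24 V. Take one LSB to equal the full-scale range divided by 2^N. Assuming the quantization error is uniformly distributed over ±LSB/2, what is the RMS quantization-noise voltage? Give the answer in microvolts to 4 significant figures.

Span: 2.24 V − (-2.24 V) = 4.48 V.
Step size = 4.48/4096 V = 1.09375 mV.
σ_q = LSB/√12 = 1.09375 mV/3.4641 = 315.7 µV.

315.7 µV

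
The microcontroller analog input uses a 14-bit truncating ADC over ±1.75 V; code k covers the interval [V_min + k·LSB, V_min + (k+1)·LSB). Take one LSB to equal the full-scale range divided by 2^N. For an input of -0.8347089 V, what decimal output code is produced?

4284

Full-scale range = 1.75 V − (-1.75 V) = 3.5 V. LSB = 3.5 V / 2^14 ≈ 213.6 µV.
code = ⌊(V_in − V_min)/LSB⌋ = ⌊(V_in − V_min) × 2^14 / range⌋
     = ⌊(-0.8347089 − (-1.75)) × 16384 / 3.5⌋ = ⌊0.9152911 × 16384/3.5⌋
     = ⌊4284.608⌋ = 4284.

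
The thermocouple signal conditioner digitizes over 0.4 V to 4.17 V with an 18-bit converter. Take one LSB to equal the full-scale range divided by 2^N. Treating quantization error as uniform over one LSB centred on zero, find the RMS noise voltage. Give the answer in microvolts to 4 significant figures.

Span: 4.17 V − (0.4 V) = 3.77 V.
LSB = 3.77 V / 2^18 = 14.3814 µV.
RMS of a uniform error over width LSB is LSB/√12 = 4.152 µV.

4.152 µV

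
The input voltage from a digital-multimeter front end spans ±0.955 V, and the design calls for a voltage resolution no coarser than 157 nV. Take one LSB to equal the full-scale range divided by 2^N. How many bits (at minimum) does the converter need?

24 bits

The full-scale span is 0.955 − (-0.955) = 1.91 V.
1.91 V / 157 nV = 1.217e7. Since 2^23 = 8388608 and 2^24 = 16777216, N = 24.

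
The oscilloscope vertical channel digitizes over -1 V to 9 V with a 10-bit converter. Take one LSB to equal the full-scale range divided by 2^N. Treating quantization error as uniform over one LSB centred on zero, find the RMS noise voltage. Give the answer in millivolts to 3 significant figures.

Range = 9 − (-1) = 10 V.
LSB = 10 V / 2^10 = 9.7656 mV.
For a uniform distribution on [−LSB/2, +LSB/2], V_rms = LSB/√12 = 9.7656 mV/3.4641 = 2.82 mV.

2.82 mV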